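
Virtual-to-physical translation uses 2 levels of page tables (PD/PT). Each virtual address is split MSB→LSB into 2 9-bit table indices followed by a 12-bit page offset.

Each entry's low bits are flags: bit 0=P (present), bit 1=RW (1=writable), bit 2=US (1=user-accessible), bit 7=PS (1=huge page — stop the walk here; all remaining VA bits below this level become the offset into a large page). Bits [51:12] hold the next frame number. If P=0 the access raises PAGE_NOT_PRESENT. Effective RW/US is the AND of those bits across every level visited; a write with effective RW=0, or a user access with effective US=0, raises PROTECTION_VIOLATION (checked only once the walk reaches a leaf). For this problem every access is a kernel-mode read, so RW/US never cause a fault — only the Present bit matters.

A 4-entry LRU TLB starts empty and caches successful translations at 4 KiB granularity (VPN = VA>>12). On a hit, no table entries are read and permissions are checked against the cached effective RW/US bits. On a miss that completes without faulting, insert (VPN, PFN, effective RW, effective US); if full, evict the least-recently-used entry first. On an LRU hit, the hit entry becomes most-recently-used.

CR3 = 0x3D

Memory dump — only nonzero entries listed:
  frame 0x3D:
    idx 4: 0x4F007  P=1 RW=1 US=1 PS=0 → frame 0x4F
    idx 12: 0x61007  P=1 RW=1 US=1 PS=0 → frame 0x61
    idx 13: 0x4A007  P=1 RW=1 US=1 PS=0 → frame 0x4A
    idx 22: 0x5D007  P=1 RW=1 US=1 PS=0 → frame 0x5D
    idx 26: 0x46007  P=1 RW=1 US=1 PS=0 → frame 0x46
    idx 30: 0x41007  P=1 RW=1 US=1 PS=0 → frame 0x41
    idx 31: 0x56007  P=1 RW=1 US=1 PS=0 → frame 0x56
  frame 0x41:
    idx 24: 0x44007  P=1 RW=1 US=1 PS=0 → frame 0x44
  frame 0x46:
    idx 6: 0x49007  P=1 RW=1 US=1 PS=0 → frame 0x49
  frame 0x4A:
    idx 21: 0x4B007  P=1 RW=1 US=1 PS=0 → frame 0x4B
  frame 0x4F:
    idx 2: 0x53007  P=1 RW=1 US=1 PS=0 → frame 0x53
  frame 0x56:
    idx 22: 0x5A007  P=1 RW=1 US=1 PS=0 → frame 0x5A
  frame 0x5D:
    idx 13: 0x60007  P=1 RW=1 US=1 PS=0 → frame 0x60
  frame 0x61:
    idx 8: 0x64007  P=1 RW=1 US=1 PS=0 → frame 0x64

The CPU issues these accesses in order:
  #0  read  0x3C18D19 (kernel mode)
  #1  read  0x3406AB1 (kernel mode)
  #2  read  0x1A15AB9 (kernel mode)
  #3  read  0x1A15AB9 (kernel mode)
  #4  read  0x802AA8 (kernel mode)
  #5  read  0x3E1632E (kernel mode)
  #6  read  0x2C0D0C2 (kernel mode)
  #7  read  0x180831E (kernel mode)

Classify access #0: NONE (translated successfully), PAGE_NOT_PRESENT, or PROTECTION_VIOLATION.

Per-access translation:
#0 VA=0x3C18D19 (r,kernel):
  L0: frame=0x3D idx=30 entry=0x41007 [P=1 RW=1 US=1 PS=0]
  L1: frame=0x41 idx=24 entry=0x44007 [P=1 RW=1 US=1 PS=0]
  → PA=0x44D19  (2 entries read)
#1 VA=0x3406AB1 (r,kernel):
  L0: frame=0x3D idx=26 entry=0x46007 [P=1 RW=1 US=1 PS=0]
  L1: frame=0x46 idx=6 entry=0x49007 [P=1 RW=1 US=1 PS=0]
  → PA=0x49AB1  (2 entries read)
#2 VA=0x1A15AB9 (r,kernel):
  L0: frame=0x3D idx=13 entry=0x4A007 [P=1 RW=1 US=1 PS=0]
  L1: frame=0x4A idx=21 entry=0x4B007 [P=1 RW=1 US=1 PS=0]
  → PA=0x4BAB9  (2 entries read)
#3 VA=0x1A15AB9 (r,kernel):
  TLB hit vpn=0x1A15 → PA=0x4BAB9
#4 VA=0x802AA8 (r,kernel):
  L0: frame=0x3D idx=4 entry=0x4F007 [P=1 RW=1 US=1 PS=0]
  L1: frame=0x4F idx=2 entry=0x53007 [P=1 RW=1 US=1 PS=0]
  → PA=0x53AA8  (2 entries read)
#5 VA=0x3E1632E (r,kernel):
  L0: frame=0x3D idx=31 entry=0x56007 [P=1 RW=1 US=1 PS=0]
  L1: frame=0x56 idx=22 entry=0x5A007 [P=1 RW=1 US=1 PS=0]
  → PA=0x5A32E  (2 entries read)
#6 VA=0x2C0D0C2 (r,kernel):
  L0: frame=0x3D idx=22 entry=0x5D007 [P=1 RW=1 US=1 PS=0]
  L1: frame=0x5D idx=13 entry=0x60007 [P=1 RW=1 US=1 PS=0]
  → PA=0x600C2  (2 entries read)
#7 VA=0x180831E (r,kernel):
  L0: frame=0x3D idx=12 entry=0x61007 [P=1 RW=1 US=1 PS=0]
  L1: frame=0x61 idx=8 entry=0x64007 [P=1 RW=1 US=1 PS=0]
  → PA=0x6431E  (2 entries read)

Access #0 fault: NONE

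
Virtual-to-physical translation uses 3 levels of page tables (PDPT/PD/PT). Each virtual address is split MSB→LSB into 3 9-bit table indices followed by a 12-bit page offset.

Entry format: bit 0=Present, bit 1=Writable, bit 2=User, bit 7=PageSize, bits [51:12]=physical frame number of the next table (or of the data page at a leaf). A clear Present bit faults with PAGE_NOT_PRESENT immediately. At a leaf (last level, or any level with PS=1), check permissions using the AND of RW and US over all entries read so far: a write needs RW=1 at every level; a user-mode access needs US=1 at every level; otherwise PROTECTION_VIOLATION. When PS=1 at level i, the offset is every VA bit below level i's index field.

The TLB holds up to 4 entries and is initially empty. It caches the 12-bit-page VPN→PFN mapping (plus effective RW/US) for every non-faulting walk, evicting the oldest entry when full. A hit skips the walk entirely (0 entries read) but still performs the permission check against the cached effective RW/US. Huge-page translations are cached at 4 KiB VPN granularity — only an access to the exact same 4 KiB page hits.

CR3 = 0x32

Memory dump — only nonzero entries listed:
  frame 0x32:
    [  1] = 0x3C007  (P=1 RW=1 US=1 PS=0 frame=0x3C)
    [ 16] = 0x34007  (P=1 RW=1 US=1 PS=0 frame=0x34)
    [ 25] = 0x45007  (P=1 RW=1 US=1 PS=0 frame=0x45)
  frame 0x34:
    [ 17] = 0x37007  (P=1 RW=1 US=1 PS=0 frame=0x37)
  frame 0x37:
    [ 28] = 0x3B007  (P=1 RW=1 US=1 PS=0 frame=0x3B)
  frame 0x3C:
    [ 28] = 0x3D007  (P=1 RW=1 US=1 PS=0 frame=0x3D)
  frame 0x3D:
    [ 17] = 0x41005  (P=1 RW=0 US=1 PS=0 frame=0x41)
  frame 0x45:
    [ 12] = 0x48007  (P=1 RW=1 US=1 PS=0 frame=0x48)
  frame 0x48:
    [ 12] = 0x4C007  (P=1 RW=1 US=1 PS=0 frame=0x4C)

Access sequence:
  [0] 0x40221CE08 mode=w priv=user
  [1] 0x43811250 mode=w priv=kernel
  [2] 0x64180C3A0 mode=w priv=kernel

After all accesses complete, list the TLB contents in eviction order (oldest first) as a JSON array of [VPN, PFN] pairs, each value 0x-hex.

Trace:
#0 VA=0x40221CE08 (w,user):
  [0] read 0x32 idx=16: raw=0x34007 flags P=1 W=1 U=1 S=0
  [1] read 0x34 idx=17: raw=0x37007 flags P=1 W=1 U=1 S=0
  [2] read 0x37 idx=28: raw=0x3B007 flags P=1 W=1 U=1 S=0
  → PA=0x3BE08  (3 entries read)
#1 VA=0x43811250 (w,kernel):
  [0] read 0x32 idx=1: raw=0x3C007 flags P=1 W=1 U=1 S=0
  [1] read 0x3C idx=28: raw=0x3D007 flags P=1 W=1 U=1 S=0
  [2] read 0x3D idx=17: raw=0x41005 flags P=1 W=0 U=1 S=0
  → PROTECTION_VIOLATION  (3 entries read)
#2 VA=0x64180C3A0 (w,kernel):
  [0] read 0x32 idx=25: raw=0x45007 flags P=1 W=1 U=1 S=0
  [1] read 0x45 idx=12: raw=0x48007 flags P=1 W=1 U=1 S=0
  [2] read 0x48 idx=12: raw=0x4C007 flags P=1 W=1 U=1 S=0
  → PA=0x4C3A0  (3 entries read)

TLB: [["0x40221C", "0x3B"], ["0x64180C", "0x4C"]]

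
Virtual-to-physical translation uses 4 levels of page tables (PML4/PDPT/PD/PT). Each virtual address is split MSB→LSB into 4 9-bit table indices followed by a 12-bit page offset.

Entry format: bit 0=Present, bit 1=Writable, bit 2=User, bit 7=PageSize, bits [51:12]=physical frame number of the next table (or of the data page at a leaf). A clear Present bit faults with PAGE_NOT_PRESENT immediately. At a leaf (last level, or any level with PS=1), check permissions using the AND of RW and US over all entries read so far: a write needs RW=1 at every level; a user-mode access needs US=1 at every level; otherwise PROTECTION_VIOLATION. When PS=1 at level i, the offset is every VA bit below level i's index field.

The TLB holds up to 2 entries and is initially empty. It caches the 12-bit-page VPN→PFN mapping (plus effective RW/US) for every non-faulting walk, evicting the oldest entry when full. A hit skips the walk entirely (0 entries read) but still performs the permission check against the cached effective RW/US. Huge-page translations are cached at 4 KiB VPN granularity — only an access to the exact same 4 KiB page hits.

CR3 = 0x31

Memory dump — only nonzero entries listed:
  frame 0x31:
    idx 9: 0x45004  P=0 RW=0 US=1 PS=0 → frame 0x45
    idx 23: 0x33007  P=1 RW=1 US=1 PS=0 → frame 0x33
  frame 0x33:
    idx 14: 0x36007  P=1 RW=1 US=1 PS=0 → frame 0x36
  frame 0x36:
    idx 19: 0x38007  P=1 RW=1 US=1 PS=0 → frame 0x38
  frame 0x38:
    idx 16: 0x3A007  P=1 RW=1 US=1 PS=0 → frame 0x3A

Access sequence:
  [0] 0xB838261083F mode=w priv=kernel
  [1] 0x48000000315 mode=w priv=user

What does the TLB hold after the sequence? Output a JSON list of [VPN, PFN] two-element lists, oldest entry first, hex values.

Trace:
#0 VA=0xB838261083F (w,kernel):
  L0 @0x31[23] → 0x33007  P=1,RW=1,US=1,PS=0
  L1 @0x33[14] → 0x36007  P=1,RW=1,US=1,PS=0
  L2 @0x36[19] → 0x38007  P=1,RW=1,US=1,PS=0
  L3 @0x38[16] → 0x3A007  P=1,RW=1,US=1,PS=0
  ⇒ phys 0x3A83F  [4 reads]
#1 VA=0x48000000315 (w,user):
  L0 @0x31[9] → 0x45004  P=0,RW=0,US=1,PS=0
  ⇒ fault: PAGE_NOT_PRESENT  — 1 lookups

TLB: [["0xB8382610", "0x3A"]]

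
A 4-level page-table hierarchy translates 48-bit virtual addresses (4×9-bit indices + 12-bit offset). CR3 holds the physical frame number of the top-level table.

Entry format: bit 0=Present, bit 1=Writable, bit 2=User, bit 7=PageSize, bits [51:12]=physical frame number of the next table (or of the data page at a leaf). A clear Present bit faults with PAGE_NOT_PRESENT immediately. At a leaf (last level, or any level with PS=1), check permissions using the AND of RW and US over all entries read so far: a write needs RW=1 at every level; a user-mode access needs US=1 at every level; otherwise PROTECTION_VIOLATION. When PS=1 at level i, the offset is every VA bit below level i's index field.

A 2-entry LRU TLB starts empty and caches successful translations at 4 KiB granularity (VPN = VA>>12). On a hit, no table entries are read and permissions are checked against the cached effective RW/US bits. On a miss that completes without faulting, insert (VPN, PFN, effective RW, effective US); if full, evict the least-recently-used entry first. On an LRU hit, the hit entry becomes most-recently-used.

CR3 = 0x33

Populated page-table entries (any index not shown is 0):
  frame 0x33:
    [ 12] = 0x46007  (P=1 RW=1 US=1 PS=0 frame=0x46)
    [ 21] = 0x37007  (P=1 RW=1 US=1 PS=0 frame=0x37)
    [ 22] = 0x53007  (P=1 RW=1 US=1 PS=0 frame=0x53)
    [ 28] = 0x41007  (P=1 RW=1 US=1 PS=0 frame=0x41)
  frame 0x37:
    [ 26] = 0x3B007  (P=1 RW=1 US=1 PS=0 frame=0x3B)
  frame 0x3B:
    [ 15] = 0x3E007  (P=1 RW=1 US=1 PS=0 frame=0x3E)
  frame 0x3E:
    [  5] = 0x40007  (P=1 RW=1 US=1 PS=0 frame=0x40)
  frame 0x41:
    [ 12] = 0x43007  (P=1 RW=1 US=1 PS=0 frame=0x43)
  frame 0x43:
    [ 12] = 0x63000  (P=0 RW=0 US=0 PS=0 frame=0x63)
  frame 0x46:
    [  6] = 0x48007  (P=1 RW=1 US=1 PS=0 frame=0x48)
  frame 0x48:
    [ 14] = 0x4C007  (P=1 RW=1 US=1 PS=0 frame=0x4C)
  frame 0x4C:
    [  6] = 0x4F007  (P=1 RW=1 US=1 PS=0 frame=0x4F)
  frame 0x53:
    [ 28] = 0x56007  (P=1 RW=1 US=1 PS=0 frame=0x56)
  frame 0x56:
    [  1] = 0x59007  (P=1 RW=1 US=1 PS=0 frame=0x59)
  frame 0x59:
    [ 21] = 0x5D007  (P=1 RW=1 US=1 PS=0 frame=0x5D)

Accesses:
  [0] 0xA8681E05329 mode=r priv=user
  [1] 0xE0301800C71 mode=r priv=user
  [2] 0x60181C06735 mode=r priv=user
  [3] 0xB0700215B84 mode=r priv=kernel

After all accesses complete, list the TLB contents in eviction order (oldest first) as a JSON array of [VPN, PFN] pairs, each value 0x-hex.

Walk each access:
#0 VA=0xA8681E05329 (r,user):
  [0] read 0x33 idx=21: raw=0x37007 flags P=1 W=1 U=1 S=0
  [1] read 0x37 idx=26: raw=0x3B007 flags P=1 W=1 U=1 S=0
  [2] read 0x3B idx=15: raw=0x3E007 flags P=1 W=1 U=1 S=0
  [3] read 0x3E idx=5: raw=0x40007 flags P=1 W=1 U=1 S=0
  ✓ 0x40329  — 4 lookups
#1 VA=0xE0301800C71 (r,user):
  [0] read 0x33 idx=28: raw=0x41007 flags P=1 W=1 U=1 S=0
  [1] read 0x41 idx=12: raw=0x43007 flags P=1 W=1 U=1 S=0
  [2] read 0x43 idx=12: raw=0x63000 flags P=0 W=0 U=0 S=0
  ⇒ fault: PAGE_NOT_PRESENT  — 3 lookups
#2 VA=0x60181C06735 (r,user):
  [0] read 0x33 idx=12: raw=0x46007 flags P=1 W=1 U=1 S=0
  [1] read 0x46 idx=6: raw=0x48007 flags P=1 W=1 U=1 S=0
  [2] read 0x48 idx=14: raw=0x4C007 flags P=1 W=1 U=1 S=0
  [3] read 0x4C idx=6: raw=0x4F007 flags P=1 W=1 U=1 S=0
  ✓ 0x4F735  — 4 lookups
#3 VA=0xB0700215B84 (r,kernel):
  [0] read 0x33 idx=22: raw=0x53007 flags P=1 W=1 U=1 S=0
  [1] read 0x53 idx=28: raw=0x56007 flags P=1 W=1 U=1 S=0
  [2] read 0x56 idx=1: raw=0x59007 flags P=1 W=1 U=1 S=0
  [3] read 0x59 idx=21: raw=0x5D007 flags P=1 W=1 U=1 S=0
  ✓ 0x5DB84  — 4 lookups

TLB: [["0x60181C06", "0x4F"], ["0xB0700215", "0x5D"]]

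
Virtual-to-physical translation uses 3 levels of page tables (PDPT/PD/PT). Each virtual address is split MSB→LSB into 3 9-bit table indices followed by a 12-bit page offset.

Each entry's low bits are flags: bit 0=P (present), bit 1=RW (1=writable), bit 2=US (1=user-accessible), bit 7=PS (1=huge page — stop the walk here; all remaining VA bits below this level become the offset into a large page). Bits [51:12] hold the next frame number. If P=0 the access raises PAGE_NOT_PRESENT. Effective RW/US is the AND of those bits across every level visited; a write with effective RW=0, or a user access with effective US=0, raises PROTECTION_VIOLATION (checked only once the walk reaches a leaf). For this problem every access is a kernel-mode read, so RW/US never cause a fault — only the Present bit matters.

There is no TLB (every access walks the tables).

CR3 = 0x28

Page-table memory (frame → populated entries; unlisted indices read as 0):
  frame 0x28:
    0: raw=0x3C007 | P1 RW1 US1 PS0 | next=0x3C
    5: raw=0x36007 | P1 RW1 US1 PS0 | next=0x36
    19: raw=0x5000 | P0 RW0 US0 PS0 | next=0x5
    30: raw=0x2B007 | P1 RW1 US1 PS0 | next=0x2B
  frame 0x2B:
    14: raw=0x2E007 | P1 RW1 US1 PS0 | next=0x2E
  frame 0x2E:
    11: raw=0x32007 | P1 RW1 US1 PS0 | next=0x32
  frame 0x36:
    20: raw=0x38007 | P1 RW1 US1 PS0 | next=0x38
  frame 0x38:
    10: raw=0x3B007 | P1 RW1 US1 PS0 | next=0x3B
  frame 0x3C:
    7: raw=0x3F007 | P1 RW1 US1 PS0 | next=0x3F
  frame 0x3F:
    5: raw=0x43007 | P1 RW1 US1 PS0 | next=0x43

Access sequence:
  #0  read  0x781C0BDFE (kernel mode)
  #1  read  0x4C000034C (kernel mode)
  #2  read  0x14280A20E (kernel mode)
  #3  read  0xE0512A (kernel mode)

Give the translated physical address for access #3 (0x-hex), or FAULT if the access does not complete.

Walk each access:
#0 VA=0x781C0BDFE (r,kernel):
  lvl0: tbl 0x28, slot 30 ⇒ 0x2B007 (P1/RW1/US1/PS0)
  lvl1: tbl 0x2B, slot 14 ⇒ 0x2E007 (P1/RW1/US1/PS0)
  lvl2: tbl 0x2E, slot 11 ⇒ 0x32007 (P1/RW1/US1/PS0)
  ✓ 0x32DFE  — 3 lookups
#1 VA=0x4C000034C (r,kernel):
  lvl0: tbl 0x28, slot 19 ⇒ 0x5000 (P0/RW0/US0/PS0)
  → PAGE_NOT_PRESENT  (1 entries read)
#2 VA=0x14280A20E (r,kernel):
  lvl0: tbl 0x28, slot 5 ⇒ 0x36007 (P1/RW1/US1/PS0)
  lvl1: tbl 0x36, slot 20 ⇒ 0x38007 (P1/RW1/US1/PS0)
  lvl2: tbl 0x38, slot 10 ⇒ 0x3B007 (P1/RW1/US1/PS0)
  ✓ 0x3B20E  — 3 lookups
#3 VA=0xE0512A (r,kernel):
  lvl0: tbl 0x28, slot 0 ⇒ 0x3C007 (P1/RW1/US1/PS0)
  lvl1: tbl 0x3C, slot 7 ⇒ 0x3F007 (P1/RW1/US1/PS0)
  lvl2: tbl 0x3F, slot 5 ⇒ 0x43007 (P1/RW1/US1/PS0)
  ✓ 0x4312A  — 3 lookups

Access #3 PA: 0x4312A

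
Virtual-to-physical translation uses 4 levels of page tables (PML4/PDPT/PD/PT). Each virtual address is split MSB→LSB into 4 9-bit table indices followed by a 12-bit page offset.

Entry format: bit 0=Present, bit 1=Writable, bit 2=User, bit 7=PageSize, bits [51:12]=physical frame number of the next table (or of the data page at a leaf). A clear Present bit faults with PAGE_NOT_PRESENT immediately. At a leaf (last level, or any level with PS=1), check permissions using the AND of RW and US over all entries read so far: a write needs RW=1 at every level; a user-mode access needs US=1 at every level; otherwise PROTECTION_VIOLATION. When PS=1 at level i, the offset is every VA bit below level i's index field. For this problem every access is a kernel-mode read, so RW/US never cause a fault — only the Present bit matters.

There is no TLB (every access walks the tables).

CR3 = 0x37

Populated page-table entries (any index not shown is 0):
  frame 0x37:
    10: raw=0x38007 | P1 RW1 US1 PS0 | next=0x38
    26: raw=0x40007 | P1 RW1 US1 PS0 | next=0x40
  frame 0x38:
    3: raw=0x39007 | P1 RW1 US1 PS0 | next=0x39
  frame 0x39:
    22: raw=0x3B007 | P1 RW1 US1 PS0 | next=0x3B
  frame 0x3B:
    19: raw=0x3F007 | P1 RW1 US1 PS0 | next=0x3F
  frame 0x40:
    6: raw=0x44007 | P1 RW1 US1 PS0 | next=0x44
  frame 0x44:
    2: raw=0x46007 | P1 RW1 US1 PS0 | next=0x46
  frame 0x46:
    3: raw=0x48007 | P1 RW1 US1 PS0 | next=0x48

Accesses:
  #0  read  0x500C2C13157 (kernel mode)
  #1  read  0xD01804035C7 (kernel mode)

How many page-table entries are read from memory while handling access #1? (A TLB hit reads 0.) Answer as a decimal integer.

Walk each access:
#0 VA=0x500C2C13157 (r,kernel):
  L0 @0x37[10] → 0x38007  P=1,RW=1,US=1,PS=0
  L1 @0x38[3] → 0x39007  P=1,RW=1,US=1,PS=0
  L2 @0x39[22] → 0x3B007  P=1,RW=1,US=1,PS=0
  L3 @0x3B[19] → 0x3F007  P=1,RW=1,US=1,PS=0
  ⇒ phys 0x3F157  [4 reads]
#1 VA=0xD01804035C7 (r,kernel):
  L0 @0x37[26] → 0x40007  P=1,RW=1,US=1,PS=0
  L1 @0x40[6] → 0x44007  P=1,RW=1,US=1,PS=0
  L2 @0x44[2] → 0x46007  P=1,RW=1,US=1,PS=0
  L3 @0x46[3] → 0x48007  P=1,RW=1,US=1,PS=0
  ⇒ phys 0x485C7  [4 reads]

Entries read for #1: 4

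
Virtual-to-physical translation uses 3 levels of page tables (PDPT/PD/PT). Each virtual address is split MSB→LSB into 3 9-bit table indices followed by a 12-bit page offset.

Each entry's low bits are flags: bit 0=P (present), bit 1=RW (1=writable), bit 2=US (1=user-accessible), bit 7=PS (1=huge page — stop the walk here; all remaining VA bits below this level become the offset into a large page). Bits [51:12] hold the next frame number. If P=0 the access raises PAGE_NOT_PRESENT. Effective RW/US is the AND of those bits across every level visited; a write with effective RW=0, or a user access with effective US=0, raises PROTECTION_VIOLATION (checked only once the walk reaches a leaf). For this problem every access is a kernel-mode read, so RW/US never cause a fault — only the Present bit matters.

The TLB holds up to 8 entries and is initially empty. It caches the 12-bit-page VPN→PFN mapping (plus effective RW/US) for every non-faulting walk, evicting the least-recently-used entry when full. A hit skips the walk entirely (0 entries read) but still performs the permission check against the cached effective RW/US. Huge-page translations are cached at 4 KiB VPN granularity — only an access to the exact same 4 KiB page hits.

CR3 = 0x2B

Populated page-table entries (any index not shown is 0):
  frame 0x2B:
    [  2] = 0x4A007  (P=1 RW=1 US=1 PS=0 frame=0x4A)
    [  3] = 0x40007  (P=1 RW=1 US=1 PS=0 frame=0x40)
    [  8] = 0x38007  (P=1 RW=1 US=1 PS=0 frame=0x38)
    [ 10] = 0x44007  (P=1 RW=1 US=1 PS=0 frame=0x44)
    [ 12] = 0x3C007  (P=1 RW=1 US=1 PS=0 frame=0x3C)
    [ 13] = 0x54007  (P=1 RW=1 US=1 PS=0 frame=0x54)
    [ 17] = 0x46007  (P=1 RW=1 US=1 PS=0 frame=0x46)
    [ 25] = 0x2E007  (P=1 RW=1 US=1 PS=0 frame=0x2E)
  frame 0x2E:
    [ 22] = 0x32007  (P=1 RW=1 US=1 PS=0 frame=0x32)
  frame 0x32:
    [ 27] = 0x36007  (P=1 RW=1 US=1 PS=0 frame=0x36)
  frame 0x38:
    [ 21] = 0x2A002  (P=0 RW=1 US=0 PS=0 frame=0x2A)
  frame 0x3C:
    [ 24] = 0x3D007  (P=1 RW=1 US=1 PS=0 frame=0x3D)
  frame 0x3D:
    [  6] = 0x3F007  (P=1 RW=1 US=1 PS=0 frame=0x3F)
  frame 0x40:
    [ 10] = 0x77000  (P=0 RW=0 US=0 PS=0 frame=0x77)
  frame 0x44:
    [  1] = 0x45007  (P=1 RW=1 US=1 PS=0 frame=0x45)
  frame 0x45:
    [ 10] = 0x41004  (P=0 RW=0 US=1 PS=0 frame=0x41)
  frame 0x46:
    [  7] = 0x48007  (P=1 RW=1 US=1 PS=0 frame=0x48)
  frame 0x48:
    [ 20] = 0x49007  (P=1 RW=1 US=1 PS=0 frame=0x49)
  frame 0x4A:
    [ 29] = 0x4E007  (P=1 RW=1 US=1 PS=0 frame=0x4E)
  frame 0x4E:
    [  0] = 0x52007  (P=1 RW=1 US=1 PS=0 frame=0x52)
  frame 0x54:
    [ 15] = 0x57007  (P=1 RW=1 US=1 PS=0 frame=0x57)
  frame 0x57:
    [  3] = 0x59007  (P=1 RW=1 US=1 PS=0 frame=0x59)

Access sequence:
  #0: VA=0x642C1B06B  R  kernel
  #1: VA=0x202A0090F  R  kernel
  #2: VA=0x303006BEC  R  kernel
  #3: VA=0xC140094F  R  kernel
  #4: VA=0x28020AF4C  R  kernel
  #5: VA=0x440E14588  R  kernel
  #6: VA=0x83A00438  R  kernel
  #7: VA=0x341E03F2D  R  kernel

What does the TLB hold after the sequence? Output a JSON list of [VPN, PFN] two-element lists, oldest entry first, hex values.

Per-access translation:
#0 VA=0x642C1B06B (r,kernel):
  [0] read 0x2B idx=25: raw=0x2E007 flags P=1 W=1 U=1 S=0
  [1] read 0x2E idx=22: raw=0x32007 flags P=1 W=1 U=1 S=0
  [2] read 0x32 idx=27: raw=0x36007 flags P=1 W=1 U=1 S=0
  → PA=0x3606B  (3 entries read)
#1 VA=0x202A0090F (r,kernel):
  [0] read 0x2B idx=8: raw=0x38007 flags P=1 W=1 U=1 S=0
  [1] read 0x38 idx=21: raw=0x2A002 flags P=0 W=1 U=0 S=0
  ⇒ fault: PAGE_NOT_PRESENT  — 2 lookups
#2 VA=0x303006BEC (r,kernel):
  [0] read 0x2B idx=12: raw=0x3C007 flags P=1 W=1 U=1 S=0
  [1] read 0x3C idx=24: raw=0x3D007 flags P=1 W=1 U=1 S=0
  [2] read 0x3D idx=6: raw=0x3F007 flags P=1 W=1 U=1 S=0
  → PA=0x3FBEC  (3 entries read)
#3 VA=0xC140094F (r,kernel):
  [0] read 0x2B idx=3: raw=0x40007 flags P=1 W=1 U=1 S=0
  [1] read 0x40 idx=10: raw=0x77000 flags P=0 W=0 U=0 S=0
  ⇒ fault: PAGE_NOT_PRESENT  — 2 lookups
#4 VA=0x28020AF4C (r,kernel):
  [0] read 0x2B idx=10: raw=0x44007 flags P=1 W=1 U=1 S=0
  [1] read 0x44 idx=1: raw=0x45007 flags P=1 W=1 U=1 S=0
  [2] read 0x45 idx=10: raw=0x41004 flags P=0 W=0 U=1 S=0
  ⇒ fault: PAGE_NOT_PRESENT  — 3 lookups
#5 VA=0x440E14588 (r,kernel):
  [0] read 0x2B idx=17: raw=0x46007 flags P=1 W=1 U=1 S=0
  [1] read 0x46 idx=7: raw=0x48007 flags P=1 W=1 U=1 S=0
  [2] read 0x48 idx=20: raw=0x49007 flags P=1 W=1 U=1 S=0
  → PA=0x49588  (3 entries read)
#6 VA=0x83A00438 (r,kernel):
  [0] read 0x2B idx=2: raw=0x4A007 flags P=1 W=1 U=1 S=0
  [1] read 0x4A idx=29: raw=0x4E007 flags P=1 W=1 U=1 S=0
  [2] read 0x4E idx=0: raw=0x52007 flags P=1 W=1 U=1 S=0
  → PA=0x52438  (3 entries read)
#7 VA=0x341E03F2D (r,kernel):
  [0] read 0x2B idx=13: raw=0x54007 flags P=1 W=1 U=1 S=0
  [1] read 0x54 idx=15: raw=0x57007 flags P=1 W=1 U=1 S=0
  [2] read 0x57 idx=3: raw=0x59007 flags P=1 W=1 U=1 S=0
  → PA=0x59F2D  (3 entries read)

TLB: [["0x642C1B", "0x36"], ["0x303006", "0x3F"], ["0x440E14", "0x49"], ["0x83A00", "0x52"], ["0x341E03", "0x59"]]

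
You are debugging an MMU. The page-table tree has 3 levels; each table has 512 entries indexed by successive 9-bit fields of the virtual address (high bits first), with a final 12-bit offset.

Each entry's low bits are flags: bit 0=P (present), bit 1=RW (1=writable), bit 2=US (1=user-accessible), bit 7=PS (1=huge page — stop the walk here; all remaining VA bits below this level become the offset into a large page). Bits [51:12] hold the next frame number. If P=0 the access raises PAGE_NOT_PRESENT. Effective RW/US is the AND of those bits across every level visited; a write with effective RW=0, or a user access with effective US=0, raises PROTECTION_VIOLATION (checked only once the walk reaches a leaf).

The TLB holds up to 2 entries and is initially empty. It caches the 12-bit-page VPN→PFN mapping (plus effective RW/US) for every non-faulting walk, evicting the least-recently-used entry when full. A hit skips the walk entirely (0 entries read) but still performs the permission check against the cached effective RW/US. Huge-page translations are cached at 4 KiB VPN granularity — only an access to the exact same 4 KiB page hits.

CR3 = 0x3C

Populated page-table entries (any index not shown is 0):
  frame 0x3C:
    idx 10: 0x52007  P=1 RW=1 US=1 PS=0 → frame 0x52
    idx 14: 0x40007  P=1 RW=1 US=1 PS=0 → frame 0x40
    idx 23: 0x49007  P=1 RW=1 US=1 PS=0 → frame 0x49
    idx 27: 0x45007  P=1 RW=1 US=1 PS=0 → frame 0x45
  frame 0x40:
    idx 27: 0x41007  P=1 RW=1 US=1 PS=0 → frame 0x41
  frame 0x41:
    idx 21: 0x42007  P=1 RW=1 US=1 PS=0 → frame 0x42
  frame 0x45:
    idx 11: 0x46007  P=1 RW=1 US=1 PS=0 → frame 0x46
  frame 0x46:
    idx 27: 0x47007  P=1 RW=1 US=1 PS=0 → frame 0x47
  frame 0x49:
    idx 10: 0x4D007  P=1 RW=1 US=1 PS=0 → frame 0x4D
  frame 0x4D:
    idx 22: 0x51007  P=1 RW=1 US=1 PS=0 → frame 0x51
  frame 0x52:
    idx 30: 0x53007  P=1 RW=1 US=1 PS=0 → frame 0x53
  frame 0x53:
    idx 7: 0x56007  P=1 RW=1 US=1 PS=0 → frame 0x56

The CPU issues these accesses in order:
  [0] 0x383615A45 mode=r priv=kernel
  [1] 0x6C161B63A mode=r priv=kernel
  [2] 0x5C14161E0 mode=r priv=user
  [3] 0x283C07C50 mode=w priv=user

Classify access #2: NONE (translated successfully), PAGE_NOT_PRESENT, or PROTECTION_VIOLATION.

Trace:
#0 VA=0x383615A45 (r,kernel):
  [0] read 0x3C idx=14: raw=0x40007 flags P=1 W=1 U=1 S=0
  [1] read 0x40 idx=27: raw=0x41007 flags P=1 W=1 U=1 S=0
  [2] read 0x41 idx=21: raw=0x42007 flags P=1 W=1 U=1 S=0
  ✓ 0x42A45  — 3 lookups
#1 VA=0x6C161B63A (r,kernel):
  [0] read 0x3C idx=27: raw=0x45007 flags P=1 W=1 U=1 S=0
  [1] read 0x45 idx=11: raw=0x46007 flags P=1 W=1 U=1 S=0
  [2] read 0x46 idx=27: raw=0x47007 flags P=1 W=1 U=1 S=0
  ✓ 0x4763A  — 3 lookups
#2 VA=0x5C14161E0 (r,user):
  [0] read 0x3C idx=23: raw=0x49007 flags P=1 W=1 U=1 S=0
  [1] read 0x49 idx=10: raw=0x4D007 flags P=1 W=1 U=1 S=0
  [2] read 0x4D idx=22: raw=0x51007 flags P=1 W=1 U=1 S=0
  ✓ 0x511E0  — 3 lookups
#3 VA=0x283C07C50 (w,user):
  [0] read 0x3C idx=10: raw=0x52007 flags P=1 W=1 U=1 S=0
  [1] read 0x52 idx=30: raw=0x53007 flags P=1 W=1 U=1 S=0
  [2] read 0x53 idx=7: raw=0x56007 flags P=1 W=1 U=1 S=0
  ✓ 0x56C50  — 3 lookups

Access #2 fault: NONE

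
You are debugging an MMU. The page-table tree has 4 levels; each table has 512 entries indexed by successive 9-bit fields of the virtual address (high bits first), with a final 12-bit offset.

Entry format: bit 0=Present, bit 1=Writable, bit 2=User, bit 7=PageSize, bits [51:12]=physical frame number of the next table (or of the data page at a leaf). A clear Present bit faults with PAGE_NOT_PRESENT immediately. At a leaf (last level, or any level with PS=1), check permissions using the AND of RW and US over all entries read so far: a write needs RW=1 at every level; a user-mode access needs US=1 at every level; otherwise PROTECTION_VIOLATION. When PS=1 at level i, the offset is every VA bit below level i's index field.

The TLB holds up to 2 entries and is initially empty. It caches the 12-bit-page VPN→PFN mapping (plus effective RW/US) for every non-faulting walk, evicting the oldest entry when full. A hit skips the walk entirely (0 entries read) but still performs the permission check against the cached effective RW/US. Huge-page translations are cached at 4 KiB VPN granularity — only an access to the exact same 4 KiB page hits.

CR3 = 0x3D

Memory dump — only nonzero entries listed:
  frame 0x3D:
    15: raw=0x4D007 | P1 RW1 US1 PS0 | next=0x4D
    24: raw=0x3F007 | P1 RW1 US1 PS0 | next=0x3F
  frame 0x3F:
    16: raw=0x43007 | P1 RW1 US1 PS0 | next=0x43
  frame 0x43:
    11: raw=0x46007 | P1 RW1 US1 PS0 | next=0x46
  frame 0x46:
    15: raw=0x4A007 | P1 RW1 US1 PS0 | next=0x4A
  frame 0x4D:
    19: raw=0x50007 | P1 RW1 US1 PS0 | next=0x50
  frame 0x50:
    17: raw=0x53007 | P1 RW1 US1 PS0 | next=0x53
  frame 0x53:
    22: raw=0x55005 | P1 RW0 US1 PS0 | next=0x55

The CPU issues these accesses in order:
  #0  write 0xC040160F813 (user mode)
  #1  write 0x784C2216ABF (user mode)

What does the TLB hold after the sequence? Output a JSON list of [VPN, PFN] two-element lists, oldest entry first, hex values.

Trace:
#0 VA=0xC040160F813 (w,user):
  L0 @0x3D[24] → 0x3F007  P=1,RW=1,US=1,PS=0
  L1 @0x3F[16] → 0x43007  P=1,RW=1,US=1,PS=0
  L2 @0x43[11] → 0x46007  P=1,RW=1,US=1,PS=0
  L3 @0x46[15] → 0x4A007  P=1,RW=1,US=1,PS=0
  → PA=0x4A813  (4 entries read)
#1 VA=0x784C2216ABF (w,user):
  L0 @0x3D[15] → 0x4D007  P=1,RW=1,US=1,PS=0
  L1 @0x4D[19] → 0x50007  P=1,RW=1,US=1,PS=0
  L2 @0x50[17] → 0x53007  P=1,RW=1,US=1,PS=0
  L3 @0x53[22] → 0x55005  P=1,RW=0,US=1,PS=0
  ⇒ fault: PROTECTION_VIOLATION  — 4 lookups

TLB: [["0xC040160F", "0x4A"]]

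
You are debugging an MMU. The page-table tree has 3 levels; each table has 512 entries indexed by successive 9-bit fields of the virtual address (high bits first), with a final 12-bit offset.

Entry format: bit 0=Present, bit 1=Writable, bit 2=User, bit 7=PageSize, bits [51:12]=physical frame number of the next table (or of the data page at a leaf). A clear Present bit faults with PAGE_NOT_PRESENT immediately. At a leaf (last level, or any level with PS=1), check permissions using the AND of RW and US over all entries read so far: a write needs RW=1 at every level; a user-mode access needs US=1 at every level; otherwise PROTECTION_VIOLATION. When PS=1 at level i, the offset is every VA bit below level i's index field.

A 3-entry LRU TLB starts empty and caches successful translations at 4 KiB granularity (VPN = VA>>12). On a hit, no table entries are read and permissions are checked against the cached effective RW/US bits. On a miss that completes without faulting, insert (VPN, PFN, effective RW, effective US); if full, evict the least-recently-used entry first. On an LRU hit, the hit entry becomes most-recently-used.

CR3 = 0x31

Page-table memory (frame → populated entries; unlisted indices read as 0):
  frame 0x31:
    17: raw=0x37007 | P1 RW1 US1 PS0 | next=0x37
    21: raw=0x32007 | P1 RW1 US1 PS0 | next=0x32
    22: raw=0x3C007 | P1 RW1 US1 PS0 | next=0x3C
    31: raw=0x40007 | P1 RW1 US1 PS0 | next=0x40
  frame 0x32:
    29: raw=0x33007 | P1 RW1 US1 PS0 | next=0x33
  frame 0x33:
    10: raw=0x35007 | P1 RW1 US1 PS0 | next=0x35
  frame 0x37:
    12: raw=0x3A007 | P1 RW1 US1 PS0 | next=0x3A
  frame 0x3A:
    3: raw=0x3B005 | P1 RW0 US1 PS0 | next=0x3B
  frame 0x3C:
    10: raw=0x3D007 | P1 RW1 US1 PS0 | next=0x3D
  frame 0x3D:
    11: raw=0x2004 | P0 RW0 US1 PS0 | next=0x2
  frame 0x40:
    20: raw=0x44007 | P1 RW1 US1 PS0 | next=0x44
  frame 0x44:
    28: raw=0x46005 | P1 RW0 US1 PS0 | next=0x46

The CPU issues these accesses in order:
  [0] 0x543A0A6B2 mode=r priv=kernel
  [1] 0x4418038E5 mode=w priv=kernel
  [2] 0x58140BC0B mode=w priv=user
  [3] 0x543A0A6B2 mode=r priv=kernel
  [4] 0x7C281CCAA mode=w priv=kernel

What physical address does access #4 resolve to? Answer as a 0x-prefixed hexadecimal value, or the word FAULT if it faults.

Per-access translation:
#0 VA=0x543A0A6B2 (r,kernel):
  lvl0: tbl 0x31, slot 21 ⇒ 0x32007 (P1/RW1/US1/PS0)
  lvl1: tbl 0x32, slot 29 ⇒ 0x33007 (P1/RW1/US1/PS0)
  lvl2: tbl 0x33, slot 10 ⇒ 0x35007 (P1/RW1/US1/PS0)
  → PA=0x356B2  (3 entries read)
#1 VA=0x4418038E5 (w,kernel):
  lvl0: tbl 0x31, slot 17 ⇒ 0x37007 (P1/RW1/US1/PS0)
  lvl1: tbl 0x37, slot 12 ⇒ 0x3A007 (P1/RW1/US1/PS0)
  lvl2: tbl 0x3A, slot 3 ⇒ 0x3B005 (P1/RW0/US1/PS0)
  ✗ PROTECTION_VIOLATION  [3 reads]
#2 VA=0x58140BC0B (w,user):
  lvl0: tbl 0x31, slot 22 ⇒ 0x3C007 (P1/RW1/US1/PS0)
  lvl1: tbl 0x3C, slot 10 ⇒ 0x3D007 (P1/RW1/US1/PS0)
  lvl2: tbl 0x3D, slot 11 ⇒ 0x2004 (P0/RW0/US1/PS0)
  ✗ PAGE_NOT_PRESENT  [3 reads]
#3 VA=0x543A0A6B2 (r,kernel):
  TLB hit vpn=0x543A0A → PA=0x356B2
#4 VA=0x7C281CCAA (w,kernel):
  lvl0: tbl 0x31, slot 31 ⇒ 0x40007 (P1/RW1/US1/PS0)
  lvl1: tbl 0x40, slot 20 ⇒ 0x44007 (P1/RW1/US1/PS0)
  lvl2: tbl 0x44, slot 28 ⇒ 0x46005 (P1/RW0/US1/PS0)
  ✗ PROTECTION_VIOLATION  [3 reads]

Access #4 PA: FAULT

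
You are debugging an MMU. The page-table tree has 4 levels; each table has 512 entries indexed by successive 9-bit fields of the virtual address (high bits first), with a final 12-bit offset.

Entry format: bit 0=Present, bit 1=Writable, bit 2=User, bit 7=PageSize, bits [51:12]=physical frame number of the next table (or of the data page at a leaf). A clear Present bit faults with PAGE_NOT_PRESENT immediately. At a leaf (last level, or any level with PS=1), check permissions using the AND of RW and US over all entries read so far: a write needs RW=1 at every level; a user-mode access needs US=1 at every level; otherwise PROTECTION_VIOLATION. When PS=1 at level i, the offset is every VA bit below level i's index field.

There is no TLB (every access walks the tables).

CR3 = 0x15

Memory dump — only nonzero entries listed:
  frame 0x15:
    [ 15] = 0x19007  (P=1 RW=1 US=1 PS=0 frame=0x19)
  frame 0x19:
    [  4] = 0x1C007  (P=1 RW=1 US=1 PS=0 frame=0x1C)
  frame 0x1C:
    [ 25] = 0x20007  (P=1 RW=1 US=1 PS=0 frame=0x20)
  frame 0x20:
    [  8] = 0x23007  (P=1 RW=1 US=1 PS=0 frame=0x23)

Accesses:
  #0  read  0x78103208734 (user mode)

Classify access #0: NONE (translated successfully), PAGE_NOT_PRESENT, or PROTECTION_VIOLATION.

Trace:
#0 VA=0x78103208734 (r,user):
  L0: frame=0x15 idx=15 entry=0x19007 [P=1 RW=1 US=1 PS=0]
  L1: frame=0x19 idx=4 entry=0x1C007 [P=1 RW=1 US=1 PS=0]
  L2: frame=0x1C idx=25 entry=0x20007 [P=1 RW=1 US=1 PS=0]
  L3: frame=0x20 idx=8 entry=0x23007 [P=1 RW=1 US=1 PS=0]
  ⇒ phys 0x23734  [4 reads]

Access #0 fault: NONE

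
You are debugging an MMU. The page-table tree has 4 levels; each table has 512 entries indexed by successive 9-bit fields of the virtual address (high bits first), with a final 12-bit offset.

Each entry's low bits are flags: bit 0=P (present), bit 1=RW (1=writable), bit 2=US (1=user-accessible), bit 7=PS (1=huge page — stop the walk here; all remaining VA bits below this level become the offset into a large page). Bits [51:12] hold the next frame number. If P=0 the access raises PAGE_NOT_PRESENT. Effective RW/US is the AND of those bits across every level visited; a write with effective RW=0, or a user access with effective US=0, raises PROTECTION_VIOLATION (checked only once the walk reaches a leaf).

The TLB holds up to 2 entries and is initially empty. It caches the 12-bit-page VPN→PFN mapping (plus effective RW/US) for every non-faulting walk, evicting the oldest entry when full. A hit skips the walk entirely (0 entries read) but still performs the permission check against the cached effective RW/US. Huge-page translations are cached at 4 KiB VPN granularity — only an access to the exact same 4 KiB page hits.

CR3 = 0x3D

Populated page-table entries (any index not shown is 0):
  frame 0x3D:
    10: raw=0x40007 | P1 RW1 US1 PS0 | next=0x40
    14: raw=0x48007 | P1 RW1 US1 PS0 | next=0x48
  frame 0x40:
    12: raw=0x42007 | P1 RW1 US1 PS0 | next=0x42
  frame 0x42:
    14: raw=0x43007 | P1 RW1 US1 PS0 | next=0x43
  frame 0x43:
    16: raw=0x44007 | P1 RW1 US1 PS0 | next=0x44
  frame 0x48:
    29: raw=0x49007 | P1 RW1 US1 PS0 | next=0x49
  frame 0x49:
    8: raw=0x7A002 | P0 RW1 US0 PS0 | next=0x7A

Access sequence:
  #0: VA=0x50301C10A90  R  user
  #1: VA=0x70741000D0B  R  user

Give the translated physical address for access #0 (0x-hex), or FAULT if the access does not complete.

Per-access translation:
#0 VA=0x50301C10A90 (r,user):
  [0] read 0x3D idx=10: raw=0x40007 flags P=1 W=1 U=1 S=0
  [1] read 0x40 idx=12: raw=0x42007 flags P=1 W=1 U=1 S=0
  [2] read 0x42 idx=14: raw=0x43007 flags P=1 W=1 U=1 S=0
  [3] read 0x43 idx=16: raw=0x44007 flags P=1 W=1 U=1 S=0
  ⇒ phys 0x44A90  [4 reads]
#1 VA=0x70741000D0B (r,user):
  [0] read 0x3D idx=14: raw=0x48007 flags P=1 W=1 U=1 S=0
  [1] read 0x48 idx=29: raw=0x49007 flags P=1 W=1 U=1 S=0
  [2] read 0x49 idx=8: raw=0x7A002 flags P=0 W=1 U=0 S=0
  ✗ PAGE_NOT_PRESENT  [3 reads]

Access #0 PA: 0x44A90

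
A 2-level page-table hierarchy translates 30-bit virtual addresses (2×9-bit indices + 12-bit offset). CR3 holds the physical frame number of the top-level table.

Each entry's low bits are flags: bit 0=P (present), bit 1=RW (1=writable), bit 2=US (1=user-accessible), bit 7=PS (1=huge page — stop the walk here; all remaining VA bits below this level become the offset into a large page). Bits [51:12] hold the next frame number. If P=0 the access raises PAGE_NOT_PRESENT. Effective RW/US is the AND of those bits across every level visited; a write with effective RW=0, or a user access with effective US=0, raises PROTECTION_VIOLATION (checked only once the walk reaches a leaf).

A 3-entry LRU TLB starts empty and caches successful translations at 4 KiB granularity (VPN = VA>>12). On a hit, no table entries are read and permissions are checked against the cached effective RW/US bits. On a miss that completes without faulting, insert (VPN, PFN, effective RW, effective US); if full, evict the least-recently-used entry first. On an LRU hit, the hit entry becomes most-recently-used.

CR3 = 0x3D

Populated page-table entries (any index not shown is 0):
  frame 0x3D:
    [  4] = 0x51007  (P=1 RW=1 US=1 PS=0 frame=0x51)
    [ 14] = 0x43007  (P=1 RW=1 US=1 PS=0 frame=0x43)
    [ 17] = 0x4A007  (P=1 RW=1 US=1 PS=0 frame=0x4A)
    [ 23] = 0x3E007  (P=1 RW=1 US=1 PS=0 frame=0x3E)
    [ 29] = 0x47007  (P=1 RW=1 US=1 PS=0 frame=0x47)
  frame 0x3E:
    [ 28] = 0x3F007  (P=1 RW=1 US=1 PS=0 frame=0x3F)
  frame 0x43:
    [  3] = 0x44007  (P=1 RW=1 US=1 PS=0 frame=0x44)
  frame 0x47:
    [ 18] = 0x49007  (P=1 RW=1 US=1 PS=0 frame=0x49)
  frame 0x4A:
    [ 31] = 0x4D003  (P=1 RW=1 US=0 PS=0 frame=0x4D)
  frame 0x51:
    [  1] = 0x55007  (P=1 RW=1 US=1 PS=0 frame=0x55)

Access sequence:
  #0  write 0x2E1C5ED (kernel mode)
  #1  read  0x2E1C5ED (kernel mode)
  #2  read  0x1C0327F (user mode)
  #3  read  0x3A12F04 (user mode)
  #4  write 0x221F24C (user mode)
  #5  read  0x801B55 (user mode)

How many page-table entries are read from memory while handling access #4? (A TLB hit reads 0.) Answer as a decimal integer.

Per-access translation:
#0 VA=0x2E1C5ED (w,kernel):
  L0: frame=0x3D idx=23 entry=0x3E007 [P=1 RW=1 US=1 PS=0]
  L1: frame=0x3E idx=28 entry=0x3F007 [P=1 RW=1 US=1 PS=0]
  ⇒ phys 0x3F5ED  [2 reads]
#1 VA=0x2E1C5ED (r,kernel):
  TLB hit vpn=0x2E1C → PA=0x3F5ED
#2 VA=0x1C0327F (r,user):
  L0: frame=0x3D idx=14 entry=0x43007 [P=1 RW=1 US=1 PS=0]
  L1: frame=0x43 idx=3 entry=0x44007 [P=1 RW=1 US=1 PS=0]
  ⇒ phys 0x4427F  [2 reads]
#3 VA=0x3A12F04 (r,user):
  L0: frame=0x3D idx=29 entry=0x47007 [P=1 RW=1 US=1 PS=0]
  L1: frame=0x47 idx=18 entry=0x49007 [P=1 RW=1 US=1 PS=0]
  ⇒ phys 0x49F04  [2 reads]
#4 VA=0x221F24C (w,user):
  L0: frame=0x3D idx=17 entry=0x4A007 [P=1 RW=1 US=1 PS=0]
  L1: frame=0x4A idx=31 entry=0x4D003 [P=1 RW=1 US=0 PS=0]
  → PROTECTION_VIOLATION  (2 entries read)
#5 VA=0x801B55 (r,user):
  L0: frame=0x3D idx=4 entry=0x51007 [P=1 RW=1 US=1 PS=0]
  L1: frame=0x51 idx=1 entry=0x55007 [P=1 RW=1 US=1 PS=0]
  ⇒ phys 0x55B55  [2 reads]

Entries read for #4: 2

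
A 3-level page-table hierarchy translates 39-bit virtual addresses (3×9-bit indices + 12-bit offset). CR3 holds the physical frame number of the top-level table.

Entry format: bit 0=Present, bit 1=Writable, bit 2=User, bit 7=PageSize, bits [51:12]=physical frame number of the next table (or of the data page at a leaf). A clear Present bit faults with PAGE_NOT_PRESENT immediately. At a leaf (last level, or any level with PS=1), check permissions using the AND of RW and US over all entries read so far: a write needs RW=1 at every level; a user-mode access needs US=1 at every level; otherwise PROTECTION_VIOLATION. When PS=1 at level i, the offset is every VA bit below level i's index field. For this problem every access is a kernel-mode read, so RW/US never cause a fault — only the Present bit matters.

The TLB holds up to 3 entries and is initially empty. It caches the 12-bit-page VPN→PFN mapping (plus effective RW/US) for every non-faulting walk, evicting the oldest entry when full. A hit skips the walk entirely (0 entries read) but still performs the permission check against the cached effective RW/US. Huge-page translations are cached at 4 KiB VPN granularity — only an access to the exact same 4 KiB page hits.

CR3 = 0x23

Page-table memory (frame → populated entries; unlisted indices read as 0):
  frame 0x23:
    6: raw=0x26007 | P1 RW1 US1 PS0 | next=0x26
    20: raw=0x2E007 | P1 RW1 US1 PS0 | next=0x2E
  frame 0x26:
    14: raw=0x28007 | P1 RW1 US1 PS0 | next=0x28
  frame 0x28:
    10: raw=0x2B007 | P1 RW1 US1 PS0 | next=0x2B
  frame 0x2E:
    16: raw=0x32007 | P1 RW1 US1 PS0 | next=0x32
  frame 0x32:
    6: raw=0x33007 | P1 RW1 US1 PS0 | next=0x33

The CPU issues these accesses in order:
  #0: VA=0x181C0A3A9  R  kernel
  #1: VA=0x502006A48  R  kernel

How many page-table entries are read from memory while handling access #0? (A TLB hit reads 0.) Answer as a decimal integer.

Per-access translation:
#0 VA=0x181C0A3A9 (r,kernel):
  lvl0: tbl 0x23, slot 6 ⇒ 0x26007 (P1/RW1/US1/PS0)
  lvl1: tbl 0x26, slot 14 ⇒ 0x28007 (P1/RW1/US1/PS0)
  lvl2: tbl 0x28, slot 10 ⇒ 0x2B007 (P1/RW1/US1/PS0)
  ⇒ phys 0x2B3A9  [3 reads]
#1 VA=0x502006A48 (r,kernel):
  lvl0: tbl 0x23, slot 20 ⇒ 0x2E007 (P1/RW1/US1/PS0)
  lvl1: tbl 0x2E, slot 16 ⇒ 0x32007 (P1/RW1/US1/PS0)
  lvl2: tbl 0x32, slot 6 ⇒ 0x33007 (P1/RW1/US1/PS0)
  ⇒ phys 0x33A48  [3 reads]

Entries read for #0: 3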